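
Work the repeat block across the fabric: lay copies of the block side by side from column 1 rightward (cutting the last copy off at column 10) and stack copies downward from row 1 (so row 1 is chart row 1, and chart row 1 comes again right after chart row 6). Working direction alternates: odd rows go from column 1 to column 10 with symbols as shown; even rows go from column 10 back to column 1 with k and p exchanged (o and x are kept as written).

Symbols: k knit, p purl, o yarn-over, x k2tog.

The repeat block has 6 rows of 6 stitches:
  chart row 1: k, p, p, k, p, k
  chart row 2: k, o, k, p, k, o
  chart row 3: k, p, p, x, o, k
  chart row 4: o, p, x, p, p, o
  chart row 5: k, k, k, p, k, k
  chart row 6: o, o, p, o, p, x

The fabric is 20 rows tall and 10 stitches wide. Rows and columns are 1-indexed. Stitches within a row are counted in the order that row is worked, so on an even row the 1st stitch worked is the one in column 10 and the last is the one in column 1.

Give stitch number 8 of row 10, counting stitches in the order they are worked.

For row 10: chart row = ((10-1) mod 6) + 1 = 4; this is a WS (even) row.
Chart row 4 tiled across columns 1-10: o p x p p o o p x p
WS: work from column 10 back to column 1 (reverse the tiled row), swapping k<->p (o and x unchanged).
Row 10 as worked: k x k o o k k x k o
Counting 8 along the worked row gives x.

== STITCH ==
x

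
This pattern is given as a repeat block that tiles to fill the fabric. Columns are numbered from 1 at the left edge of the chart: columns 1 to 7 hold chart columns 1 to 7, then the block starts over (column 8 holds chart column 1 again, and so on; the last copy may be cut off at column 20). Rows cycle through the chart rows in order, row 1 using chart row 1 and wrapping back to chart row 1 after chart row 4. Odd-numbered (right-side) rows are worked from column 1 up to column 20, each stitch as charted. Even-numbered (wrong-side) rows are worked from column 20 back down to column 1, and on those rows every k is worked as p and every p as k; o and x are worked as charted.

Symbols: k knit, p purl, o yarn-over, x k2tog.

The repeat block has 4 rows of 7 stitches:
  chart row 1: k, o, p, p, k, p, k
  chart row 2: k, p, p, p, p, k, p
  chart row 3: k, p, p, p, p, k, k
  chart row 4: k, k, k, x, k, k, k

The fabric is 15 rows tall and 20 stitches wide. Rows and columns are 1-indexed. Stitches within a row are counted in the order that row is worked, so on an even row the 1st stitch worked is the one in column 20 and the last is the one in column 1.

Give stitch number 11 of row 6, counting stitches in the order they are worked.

== STITCH ==
k

Derivation:
Row 6: (6-1) mod 4 = 1, so use chart row 2. Even row -> WS.
Chart row 2 tiled across columns 1-20: k p p p p k p k p p p p k p k p p p p k
Wrong side: read the tiled row from column 20 down to 1 and exchange k with p (leave o, x).
Row 6 as worked: p k k k k p k p k k k k p k p k k k k p
Stitch 11 in working order -> k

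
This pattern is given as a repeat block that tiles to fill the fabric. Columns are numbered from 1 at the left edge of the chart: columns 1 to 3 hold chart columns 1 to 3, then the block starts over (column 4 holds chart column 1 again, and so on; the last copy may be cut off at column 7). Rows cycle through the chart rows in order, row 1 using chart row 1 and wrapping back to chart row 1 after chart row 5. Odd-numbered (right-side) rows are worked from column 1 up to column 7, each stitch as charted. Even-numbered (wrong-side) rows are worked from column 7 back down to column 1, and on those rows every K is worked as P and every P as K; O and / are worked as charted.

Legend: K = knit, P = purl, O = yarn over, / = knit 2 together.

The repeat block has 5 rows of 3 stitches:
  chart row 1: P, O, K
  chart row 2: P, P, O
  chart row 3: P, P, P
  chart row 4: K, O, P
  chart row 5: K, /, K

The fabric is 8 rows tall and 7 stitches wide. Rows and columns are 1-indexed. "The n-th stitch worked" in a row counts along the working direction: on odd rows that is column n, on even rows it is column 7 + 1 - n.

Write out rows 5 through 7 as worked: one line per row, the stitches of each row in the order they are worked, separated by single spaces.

Row 5: chart row 5, RS - tile across columns 1-7 and work as-is.
Row 6: chart row 1, WS - tiled (columns 1-7): P O K P O K P; work from column 7 back to 1 with K<->P swapped.
Row 7: chart row 2, RS - tile across columns 1-7 and work as-is.

Rows as worked:
K / K K / K K
K P O K P O K
P P O P P O P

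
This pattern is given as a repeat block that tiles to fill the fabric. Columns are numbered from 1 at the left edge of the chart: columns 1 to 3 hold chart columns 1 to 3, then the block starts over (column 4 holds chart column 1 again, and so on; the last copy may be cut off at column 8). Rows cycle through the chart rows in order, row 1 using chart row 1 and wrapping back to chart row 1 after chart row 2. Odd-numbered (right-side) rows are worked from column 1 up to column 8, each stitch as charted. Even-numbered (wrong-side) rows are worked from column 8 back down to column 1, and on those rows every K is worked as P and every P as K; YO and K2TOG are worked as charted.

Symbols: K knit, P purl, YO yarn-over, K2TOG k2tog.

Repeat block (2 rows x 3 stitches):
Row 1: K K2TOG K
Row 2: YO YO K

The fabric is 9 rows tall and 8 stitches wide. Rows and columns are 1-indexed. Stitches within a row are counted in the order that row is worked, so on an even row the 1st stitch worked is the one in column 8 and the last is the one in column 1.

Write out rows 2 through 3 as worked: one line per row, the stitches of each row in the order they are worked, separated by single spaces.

Result:
YO YO P YO YO P YO YO
K K2TOG K K K2TOG K K K2TOG

Derivation:
Row 2: chart row 2, WS - tiled (columns 1-8): YO YO K YO YO K YO YO; work from column 8 back to 1 with K<->P swapped.
Row 3: chart row 1, RS - tile across columns 1-8 and work as-is.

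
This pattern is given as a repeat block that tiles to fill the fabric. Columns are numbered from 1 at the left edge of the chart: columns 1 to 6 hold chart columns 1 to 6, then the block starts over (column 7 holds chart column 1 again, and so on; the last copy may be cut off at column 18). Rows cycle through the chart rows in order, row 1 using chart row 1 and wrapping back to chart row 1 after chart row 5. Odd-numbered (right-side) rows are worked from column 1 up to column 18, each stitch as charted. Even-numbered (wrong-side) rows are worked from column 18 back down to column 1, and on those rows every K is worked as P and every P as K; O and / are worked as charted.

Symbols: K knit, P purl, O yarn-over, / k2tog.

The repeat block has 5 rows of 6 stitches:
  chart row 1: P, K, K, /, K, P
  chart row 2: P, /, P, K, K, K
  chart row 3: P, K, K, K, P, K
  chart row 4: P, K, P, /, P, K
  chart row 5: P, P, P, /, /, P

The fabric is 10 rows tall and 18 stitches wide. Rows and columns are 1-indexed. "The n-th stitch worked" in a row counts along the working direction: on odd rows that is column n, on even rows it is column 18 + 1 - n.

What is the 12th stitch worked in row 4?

Row 4 uses chart row ((4-1) mod 5)+1 = 4. Row 4 is even, so WS.
Chart row 4 tiled across columns 1-18: P K P / P K P K P / P K P K P / P K
WS: work from column 18 back to column 1 (reverse the tiled row), swapping K<->P (O and / unchanged).
Row 4 as worked: P K / K P K P K / K P K P K / K P K
The 12th stitch worked is K.

== STITCH ==
K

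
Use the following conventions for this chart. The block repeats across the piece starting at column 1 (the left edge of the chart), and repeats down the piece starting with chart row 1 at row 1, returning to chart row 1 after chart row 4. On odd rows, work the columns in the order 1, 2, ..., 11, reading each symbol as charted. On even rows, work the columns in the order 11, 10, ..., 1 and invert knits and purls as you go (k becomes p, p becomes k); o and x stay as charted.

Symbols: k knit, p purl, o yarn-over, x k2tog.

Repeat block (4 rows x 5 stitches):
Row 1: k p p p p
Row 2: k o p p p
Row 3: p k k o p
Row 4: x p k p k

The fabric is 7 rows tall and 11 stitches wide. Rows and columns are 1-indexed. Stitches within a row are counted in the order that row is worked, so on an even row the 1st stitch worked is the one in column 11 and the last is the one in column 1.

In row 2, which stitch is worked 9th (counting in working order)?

Row 2 uses chart row ((2-1) mod 4)+1 = 2. Row 2 is even, so WS.
Chart row 2 tiled across columns 1-11: k o p p p k o p p p k
WS row: flip the tiled sequence (start at column 11) and apply k<->p; o and x stay.
Row 2 as worked: p k k k o p k k k o p
Counting 9 along the worked row gives k.

Stitch:
k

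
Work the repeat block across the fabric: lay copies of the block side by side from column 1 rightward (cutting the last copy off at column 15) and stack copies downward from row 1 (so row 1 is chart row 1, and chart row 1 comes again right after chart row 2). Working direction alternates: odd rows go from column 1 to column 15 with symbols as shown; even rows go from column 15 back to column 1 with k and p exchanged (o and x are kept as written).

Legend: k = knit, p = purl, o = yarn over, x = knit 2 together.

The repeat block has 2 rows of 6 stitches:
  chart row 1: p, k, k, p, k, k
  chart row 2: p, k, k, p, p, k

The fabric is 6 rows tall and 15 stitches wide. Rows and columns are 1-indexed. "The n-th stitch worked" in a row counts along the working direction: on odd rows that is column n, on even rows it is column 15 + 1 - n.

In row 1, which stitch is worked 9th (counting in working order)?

Stitch:
k

Derivation:
Row 1 uses chart row ((1-1) mod 2)+1 = 1. Row 1 is odd, so RS.
Chart row 1 tiled across columns 1-15: p k k p k k p k k p k k p k k
Right side: take the tiled row as-is (worked left to right from column 1).
Counting 9 along the worked row gives k.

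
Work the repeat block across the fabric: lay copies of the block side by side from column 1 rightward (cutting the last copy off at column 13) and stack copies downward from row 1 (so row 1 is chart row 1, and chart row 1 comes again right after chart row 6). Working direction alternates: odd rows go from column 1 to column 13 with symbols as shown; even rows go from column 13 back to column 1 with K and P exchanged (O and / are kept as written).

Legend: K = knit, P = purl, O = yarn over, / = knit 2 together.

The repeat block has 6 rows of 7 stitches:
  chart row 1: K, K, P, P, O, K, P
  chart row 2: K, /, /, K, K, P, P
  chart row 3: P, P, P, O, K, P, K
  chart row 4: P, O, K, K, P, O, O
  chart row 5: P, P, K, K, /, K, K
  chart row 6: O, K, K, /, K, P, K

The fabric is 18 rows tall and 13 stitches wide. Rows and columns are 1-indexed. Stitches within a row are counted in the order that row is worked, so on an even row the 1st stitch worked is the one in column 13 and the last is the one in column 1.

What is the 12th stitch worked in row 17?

For row 17: chart row = ((17-1) mod 6) + 1 = 5; this is a RS (odd) row.
Chart row 5 tiled across columns 1-13: P P K K / K K P P K K / K
RS: work column 1 to column 13, symbols as charted — the tiled row is the row as worked.
Counting 12 along the worked row gives /.

Stitch:
/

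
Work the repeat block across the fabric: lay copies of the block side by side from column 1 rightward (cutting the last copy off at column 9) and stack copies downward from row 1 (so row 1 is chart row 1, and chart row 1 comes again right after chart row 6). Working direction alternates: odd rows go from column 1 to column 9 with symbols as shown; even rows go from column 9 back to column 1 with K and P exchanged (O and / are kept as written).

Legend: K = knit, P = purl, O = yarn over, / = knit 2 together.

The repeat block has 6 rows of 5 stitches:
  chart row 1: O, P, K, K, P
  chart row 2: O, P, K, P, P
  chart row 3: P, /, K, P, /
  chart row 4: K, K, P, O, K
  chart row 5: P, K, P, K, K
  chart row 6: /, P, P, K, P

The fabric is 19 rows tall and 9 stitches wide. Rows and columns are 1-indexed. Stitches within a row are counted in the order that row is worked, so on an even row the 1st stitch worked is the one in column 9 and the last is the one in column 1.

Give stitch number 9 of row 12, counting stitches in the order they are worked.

Stitch:
/

Derivation:
Row 12: (12-1) mod 6 = 5, so use chart row 6. Even row -> WS.
Chart row 6 tiled across columns 1-9: / P P K P / P P K
Wrong side: read the tiled row from column 9 down to 1 and exchange K with P (leave O, /).
Row 12 as worked: P K K / K P K K /
Counting 9 along the worked row gives /.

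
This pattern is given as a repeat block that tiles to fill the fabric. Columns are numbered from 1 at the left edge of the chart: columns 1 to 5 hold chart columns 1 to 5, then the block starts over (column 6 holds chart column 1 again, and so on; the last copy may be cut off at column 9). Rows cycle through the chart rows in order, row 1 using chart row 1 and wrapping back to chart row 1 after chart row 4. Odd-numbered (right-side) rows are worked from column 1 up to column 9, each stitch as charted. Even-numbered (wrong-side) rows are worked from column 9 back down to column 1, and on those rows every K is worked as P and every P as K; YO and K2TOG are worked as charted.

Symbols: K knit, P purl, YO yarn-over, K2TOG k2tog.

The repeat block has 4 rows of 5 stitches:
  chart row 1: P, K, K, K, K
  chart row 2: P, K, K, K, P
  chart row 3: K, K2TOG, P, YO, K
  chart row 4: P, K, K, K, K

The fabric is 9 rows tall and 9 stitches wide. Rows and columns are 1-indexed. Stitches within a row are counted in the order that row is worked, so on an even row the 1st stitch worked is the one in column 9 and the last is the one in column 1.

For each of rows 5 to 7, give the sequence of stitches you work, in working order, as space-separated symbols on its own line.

Row 5: chart row 1, RS - tile across columns 1-9 and work as-is.
Row 6: chart row 2, WS - tiled (columns 1-9): P K K K P P K K K; work from column 9 back to 1 with K<->P swapped.
Row 7: chart row 3, RS - tile across columns 1-9 and work as-is.

Rows as worked:
P K K K K P K K K
P P P K K P P P K
K K2TOG P YO K K K2TOG P YO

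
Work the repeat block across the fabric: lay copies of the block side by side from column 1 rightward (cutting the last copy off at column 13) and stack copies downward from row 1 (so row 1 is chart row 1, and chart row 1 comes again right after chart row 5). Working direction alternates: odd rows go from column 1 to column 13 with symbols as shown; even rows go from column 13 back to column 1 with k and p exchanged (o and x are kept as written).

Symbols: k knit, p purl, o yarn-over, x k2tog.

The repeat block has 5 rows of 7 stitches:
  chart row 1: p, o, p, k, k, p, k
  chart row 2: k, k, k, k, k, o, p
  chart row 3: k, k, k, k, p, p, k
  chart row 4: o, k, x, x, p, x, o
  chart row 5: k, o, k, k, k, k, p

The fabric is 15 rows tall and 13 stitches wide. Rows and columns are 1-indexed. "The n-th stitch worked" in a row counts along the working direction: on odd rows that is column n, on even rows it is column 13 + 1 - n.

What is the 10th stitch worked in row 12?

== STITCH ==
p

Derivation:
Row 12 uses chart row ((12-1) mod 5)+1 = 2. Row 12 is even, so WS.
Chart row 2 tiled across columns 1-13: k k k k k o p k k k k k o
Wrong side: read the tiled row from column 13 down to 1 and exchange k with p (leave o, x).
Row 12 as worked: o p p p p p k o p p p p p
The 10th stitch worked is p.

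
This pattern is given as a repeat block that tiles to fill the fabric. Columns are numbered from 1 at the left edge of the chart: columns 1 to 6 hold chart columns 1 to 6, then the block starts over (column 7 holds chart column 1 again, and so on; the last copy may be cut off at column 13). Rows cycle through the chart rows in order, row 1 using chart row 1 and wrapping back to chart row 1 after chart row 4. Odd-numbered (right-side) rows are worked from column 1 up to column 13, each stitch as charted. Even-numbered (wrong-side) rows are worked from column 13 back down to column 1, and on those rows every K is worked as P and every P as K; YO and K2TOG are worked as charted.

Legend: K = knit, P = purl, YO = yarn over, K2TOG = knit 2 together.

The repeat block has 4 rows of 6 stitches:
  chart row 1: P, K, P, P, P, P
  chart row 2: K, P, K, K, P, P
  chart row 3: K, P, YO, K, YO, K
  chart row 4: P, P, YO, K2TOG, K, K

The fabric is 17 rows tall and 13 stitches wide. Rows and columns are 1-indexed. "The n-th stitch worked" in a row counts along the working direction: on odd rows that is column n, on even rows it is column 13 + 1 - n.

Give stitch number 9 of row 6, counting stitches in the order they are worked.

Row 6 uses chart row ((6-1) mod 4)+1 = 2. Row 6 is even, so WS.
Chart row 2 tiled across columns 1-13: K P K K P P K P K K P P K
Wrong side: read the tiled row from column 13 down to 1 and exchange K with P (leave YO, K2TOG).
Row 6 as worked: P K K P P K P K K P P K P
Counting 9 along the worked row gives K.

== STITCH ==
K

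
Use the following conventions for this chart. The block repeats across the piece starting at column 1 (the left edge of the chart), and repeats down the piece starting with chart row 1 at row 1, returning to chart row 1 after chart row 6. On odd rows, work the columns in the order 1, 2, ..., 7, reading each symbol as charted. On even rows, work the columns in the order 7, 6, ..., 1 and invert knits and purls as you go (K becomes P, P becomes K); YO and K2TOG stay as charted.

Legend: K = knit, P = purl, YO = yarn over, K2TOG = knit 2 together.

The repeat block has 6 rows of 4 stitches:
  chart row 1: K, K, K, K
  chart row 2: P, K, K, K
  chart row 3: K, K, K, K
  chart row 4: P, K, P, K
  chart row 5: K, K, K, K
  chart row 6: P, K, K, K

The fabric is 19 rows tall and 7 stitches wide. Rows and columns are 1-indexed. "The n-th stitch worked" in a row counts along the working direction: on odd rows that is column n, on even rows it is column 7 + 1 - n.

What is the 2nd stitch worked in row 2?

Row 2: (2-1) mod 6 = 1, so use chart row 2. Even row -> WS.
Chart row 2 tiled across columns 1-7: P K K K P K K
WS row: flip the tiled sequence (start at column 7) and apply K<->P; YO and K2TOG stay.
Row 2 as worked: P P K P P P K
The 2nd stitch worked is P.

== STITCH ==
P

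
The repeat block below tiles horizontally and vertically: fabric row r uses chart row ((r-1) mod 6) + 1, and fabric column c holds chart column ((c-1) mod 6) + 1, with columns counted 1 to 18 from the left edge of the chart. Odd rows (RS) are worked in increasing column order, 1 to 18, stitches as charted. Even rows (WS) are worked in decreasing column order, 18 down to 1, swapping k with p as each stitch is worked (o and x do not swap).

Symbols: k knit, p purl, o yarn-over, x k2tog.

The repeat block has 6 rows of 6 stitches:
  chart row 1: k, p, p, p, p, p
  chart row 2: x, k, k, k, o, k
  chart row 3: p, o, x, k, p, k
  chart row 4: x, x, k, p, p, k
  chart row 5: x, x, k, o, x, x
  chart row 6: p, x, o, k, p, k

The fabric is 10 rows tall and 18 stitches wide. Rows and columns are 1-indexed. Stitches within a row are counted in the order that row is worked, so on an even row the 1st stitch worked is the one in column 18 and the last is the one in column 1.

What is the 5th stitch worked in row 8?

Stitch:
p

Derivation:
Row 8 uses chart row ((8-1) mod 6)+1 = 2. Row 8 is even, so WS.
Chart row 2 tiled across columns 1-18: x k k k o k x k k k o k x k k k o k
Wrong side: read the tiled row from column 18 down to 1 and exchange k with p (leave o, x).
Row 8 as worked: p o p p p x p o p p p x p o p p p x
Stitch 5 in working order -> p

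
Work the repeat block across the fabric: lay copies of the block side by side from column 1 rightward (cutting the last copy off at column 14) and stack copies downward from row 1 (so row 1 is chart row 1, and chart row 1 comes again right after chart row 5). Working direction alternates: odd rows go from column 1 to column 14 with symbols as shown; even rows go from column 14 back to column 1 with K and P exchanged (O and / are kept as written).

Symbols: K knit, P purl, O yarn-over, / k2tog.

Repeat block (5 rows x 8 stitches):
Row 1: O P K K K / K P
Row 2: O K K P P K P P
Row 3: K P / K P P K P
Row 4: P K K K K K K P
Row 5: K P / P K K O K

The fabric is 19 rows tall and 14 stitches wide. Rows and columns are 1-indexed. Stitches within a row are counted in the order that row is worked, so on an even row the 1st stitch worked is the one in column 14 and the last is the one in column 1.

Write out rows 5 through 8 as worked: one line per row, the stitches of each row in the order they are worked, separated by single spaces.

Result:
K P / P K K O K K P / P K K
/ P P P K O K P / P P P K O
O K K P P K P P O K K P P K
K K P / K P K P K K P / K P

Derivation:
Row 5: chart row 5, RS - tile across columns 1-14 and work as-is.
Row 6: chart row 1, WS - tiled (columns 1-14): O P K K K / K P O P K K K /; work from column 14 back to 1 with K<->P swapped.
Row 7: chart row 2, RS - tile across columns 1-14 and work as-is.
Row 8: chart row 3, WS - tiled (columns 1-14): K P / K P P K P K P / K P P; work from column 14 back to 1 with K<->P swapped.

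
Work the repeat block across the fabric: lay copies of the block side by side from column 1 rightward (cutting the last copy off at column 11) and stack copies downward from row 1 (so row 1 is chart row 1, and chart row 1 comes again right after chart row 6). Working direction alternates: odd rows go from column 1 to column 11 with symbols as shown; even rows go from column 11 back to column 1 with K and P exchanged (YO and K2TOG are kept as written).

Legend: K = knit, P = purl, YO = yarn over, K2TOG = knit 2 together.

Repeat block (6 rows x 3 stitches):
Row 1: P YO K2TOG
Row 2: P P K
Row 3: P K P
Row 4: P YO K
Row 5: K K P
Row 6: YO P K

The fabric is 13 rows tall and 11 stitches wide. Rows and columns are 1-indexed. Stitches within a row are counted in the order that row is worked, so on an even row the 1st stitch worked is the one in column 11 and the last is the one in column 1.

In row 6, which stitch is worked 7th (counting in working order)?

Row 6 uses chart row ((6-1) mod 6)+1 = 6. Row 6 is even, so WS.
Chart row 6 tiled across columns 1-11: YO P K YO P K YO P K YO P
WS: work from column 11 back to column 1 (reverse the tiled row), swapping K<->P (YO and K2TOG unchanged).
Row 6 as worked: K YO P K YO P K YO P K YO
The 7th stitch worked is K.

== STITCH ==
K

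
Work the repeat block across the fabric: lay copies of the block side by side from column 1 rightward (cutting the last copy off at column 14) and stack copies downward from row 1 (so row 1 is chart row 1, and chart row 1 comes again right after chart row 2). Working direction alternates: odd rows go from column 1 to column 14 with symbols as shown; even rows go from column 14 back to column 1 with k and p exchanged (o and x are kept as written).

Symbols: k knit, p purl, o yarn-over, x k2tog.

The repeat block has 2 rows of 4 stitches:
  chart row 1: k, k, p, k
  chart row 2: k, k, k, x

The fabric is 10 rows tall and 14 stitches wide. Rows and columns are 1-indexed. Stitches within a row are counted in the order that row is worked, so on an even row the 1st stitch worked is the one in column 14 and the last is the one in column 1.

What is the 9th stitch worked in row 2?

Stitch:
p

Derivation:
Row 2 uses chart row ((2-1) mod 2)+1 = 2. Row 2 is even, so WS.
Chart row 2 tiled across columns 1-14: k k k x k k k x k k k x k k
WS: work from column 14 back to column 1 (reverse the tiled row), swapping k<->p (o and x unchanged).
Row 2 as worked: p p x p p p x p p p x p p p
The 9th stitch worked is p.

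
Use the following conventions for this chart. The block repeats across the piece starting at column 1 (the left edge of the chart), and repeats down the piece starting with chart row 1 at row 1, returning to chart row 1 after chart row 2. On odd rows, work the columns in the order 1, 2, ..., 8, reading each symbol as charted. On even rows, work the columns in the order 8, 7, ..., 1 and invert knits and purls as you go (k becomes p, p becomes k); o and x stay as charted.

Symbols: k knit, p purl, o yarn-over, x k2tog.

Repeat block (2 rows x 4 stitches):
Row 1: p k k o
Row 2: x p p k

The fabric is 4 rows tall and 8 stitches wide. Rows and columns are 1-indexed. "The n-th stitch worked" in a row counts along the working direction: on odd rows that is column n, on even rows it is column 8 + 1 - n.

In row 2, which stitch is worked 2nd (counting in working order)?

Result:
k

Derivation:
Row 2: (2-1) mod 2 = 1, so use chart row 2. Even row -> WS.
Chart row 2 tiled across columns 1-8: x p p k x p p k
Wrong side: read the tiled row from column 8 down to 1 and exchange k with p (leave o, x).
Row 2 as worked: p k k x p k k x
The 2nd stitch worked is k.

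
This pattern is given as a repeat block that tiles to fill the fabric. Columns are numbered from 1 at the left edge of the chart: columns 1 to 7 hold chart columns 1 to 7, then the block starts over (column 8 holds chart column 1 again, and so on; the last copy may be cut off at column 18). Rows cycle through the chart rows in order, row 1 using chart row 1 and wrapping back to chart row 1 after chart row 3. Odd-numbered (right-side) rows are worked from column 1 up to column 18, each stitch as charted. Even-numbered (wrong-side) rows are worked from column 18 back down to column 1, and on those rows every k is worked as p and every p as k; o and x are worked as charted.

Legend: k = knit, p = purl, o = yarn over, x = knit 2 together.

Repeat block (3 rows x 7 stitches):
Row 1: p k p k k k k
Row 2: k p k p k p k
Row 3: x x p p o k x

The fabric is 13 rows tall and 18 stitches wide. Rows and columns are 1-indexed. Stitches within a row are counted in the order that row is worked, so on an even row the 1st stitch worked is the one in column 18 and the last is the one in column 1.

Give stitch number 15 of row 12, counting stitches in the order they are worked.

For row 12: chart row = ((12-1) mod 3) + 1 = 3; this is a WS (even) row.
Chart row 3 tiled across columns 1-18: x x p p o k x x x p p o k x x x p p
WS row: flip the tiled sequence (start at column 18) and apply k<->p; o and x stay.
Row 12 as worked: k k x x x p o k k x x x p o k k x x
The 15th stitch worked is k.

== STITCH ==
k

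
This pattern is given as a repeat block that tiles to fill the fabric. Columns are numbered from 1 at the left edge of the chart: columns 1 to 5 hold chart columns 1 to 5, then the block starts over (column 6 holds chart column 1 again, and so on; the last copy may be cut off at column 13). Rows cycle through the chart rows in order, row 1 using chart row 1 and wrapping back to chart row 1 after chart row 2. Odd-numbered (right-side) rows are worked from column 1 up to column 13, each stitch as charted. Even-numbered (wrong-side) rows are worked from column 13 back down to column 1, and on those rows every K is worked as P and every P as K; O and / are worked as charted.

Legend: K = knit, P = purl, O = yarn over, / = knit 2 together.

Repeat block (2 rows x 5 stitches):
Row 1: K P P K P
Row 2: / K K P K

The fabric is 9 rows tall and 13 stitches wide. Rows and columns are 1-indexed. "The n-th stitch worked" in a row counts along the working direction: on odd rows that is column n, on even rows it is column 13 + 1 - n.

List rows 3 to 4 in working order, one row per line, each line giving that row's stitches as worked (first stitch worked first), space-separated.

== ROWS AS WORKED ==
K P P K P K P P K P K P P
P P / P K P P / P K P P /

Derivation:
Row 3: chart row 1, RS - tile across columns 1-13 and work as-is.
Row 4: chart row 2, WS - tiled (columns 1-13): / K K P K / K K P K / K K; work from column 13 back to 1 with K<->P swapped.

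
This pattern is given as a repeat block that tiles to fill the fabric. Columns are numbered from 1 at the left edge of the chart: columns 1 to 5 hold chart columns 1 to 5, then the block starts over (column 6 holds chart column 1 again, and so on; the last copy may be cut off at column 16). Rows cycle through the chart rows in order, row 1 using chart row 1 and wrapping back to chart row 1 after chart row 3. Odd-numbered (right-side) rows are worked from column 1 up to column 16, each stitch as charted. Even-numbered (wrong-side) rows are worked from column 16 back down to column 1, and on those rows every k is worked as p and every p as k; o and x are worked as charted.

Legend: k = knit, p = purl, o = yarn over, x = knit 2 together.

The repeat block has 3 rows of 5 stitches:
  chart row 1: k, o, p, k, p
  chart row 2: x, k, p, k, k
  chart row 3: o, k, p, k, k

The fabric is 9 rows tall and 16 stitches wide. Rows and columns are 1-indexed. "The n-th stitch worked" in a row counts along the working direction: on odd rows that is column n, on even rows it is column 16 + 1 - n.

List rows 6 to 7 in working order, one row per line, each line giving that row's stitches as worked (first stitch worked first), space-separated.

Rows as worked:
o p p k p o p p k p o p p k p o
k o p k p k o p k p k o p k p k

Derivation:
Row 6: chart row 3, WS - tiled (columns 1-16): o k p k k o k p k k o k p k k o; work from column 16 back to 1 with k<->p swapped.
Row 7: chart row 1, RS - tile across columns 1-16 and work as-is.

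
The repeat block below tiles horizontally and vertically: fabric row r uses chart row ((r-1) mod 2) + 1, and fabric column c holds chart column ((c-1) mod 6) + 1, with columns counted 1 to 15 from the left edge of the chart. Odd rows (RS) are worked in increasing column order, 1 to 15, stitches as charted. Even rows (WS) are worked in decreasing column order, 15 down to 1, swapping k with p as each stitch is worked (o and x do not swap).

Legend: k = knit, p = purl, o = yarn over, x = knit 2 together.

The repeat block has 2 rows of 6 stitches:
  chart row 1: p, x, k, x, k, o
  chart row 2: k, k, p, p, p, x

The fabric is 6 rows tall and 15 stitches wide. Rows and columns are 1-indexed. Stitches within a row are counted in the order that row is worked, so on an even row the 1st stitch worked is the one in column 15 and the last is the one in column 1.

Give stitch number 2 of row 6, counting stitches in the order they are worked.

Result:
p

Derivation:
Row 6: (6-1) mod 2 = 1, so use chart row 2. Even row -> WS.
Chart row 2 tiled across columns 1-15: k k p p p x k k p p p x k k p
Wrong side: read the tiled row from column 15 down to 1 and exchange k with p (leave o, x).
Row 6 as worked: k p p x k k k p p x k k k p p
Counting 2 along the worked row gives p.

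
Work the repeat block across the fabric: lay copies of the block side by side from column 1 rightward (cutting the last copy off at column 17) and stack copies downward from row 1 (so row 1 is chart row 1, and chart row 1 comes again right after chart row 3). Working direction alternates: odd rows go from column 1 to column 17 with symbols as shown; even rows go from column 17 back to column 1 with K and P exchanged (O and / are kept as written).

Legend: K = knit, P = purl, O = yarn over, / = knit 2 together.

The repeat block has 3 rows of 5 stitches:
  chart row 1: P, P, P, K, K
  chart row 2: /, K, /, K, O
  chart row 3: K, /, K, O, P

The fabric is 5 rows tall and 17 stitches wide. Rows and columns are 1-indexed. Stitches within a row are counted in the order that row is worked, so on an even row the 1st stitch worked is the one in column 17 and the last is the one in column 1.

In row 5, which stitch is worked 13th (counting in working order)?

For row 5: chart row = ((5-1) mod 3) + 1 = 2; this is a RS (odd) row.
Chart row 2 tiled across columns 1-17: / K / K O / K / K O / K / K O / K
RS: work column 1 to column 17, symbols as charted — the tiled row is the row as worked.
Counting 13 along the worked row gives /.

Stitch:
/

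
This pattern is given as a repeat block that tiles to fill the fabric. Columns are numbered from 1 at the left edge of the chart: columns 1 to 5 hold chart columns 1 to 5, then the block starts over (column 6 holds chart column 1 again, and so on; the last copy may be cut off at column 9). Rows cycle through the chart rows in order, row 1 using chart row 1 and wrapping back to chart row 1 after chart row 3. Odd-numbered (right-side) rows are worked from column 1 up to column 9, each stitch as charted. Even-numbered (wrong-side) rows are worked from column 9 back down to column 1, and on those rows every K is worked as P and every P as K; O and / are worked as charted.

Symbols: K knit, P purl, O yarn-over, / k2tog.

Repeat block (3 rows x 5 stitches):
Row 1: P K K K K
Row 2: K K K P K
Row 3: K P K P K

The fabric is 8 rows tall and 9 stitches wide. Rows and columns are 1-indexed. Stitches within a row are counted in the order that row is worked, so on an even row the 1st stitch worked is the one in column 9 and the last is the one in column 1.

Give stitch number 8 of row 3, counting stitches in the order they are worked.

Row 3: (3-1) mod 3 = 2, so use chart row 3. Odd row -> RS.
Chart row 3 tiled across columns 1-9: K P K P K K P K P
RS: work column 1 to column 9, symbols as charted — the tiled row is the row as worked.
Counting 8 along the worked row gives K.

Stitch:
K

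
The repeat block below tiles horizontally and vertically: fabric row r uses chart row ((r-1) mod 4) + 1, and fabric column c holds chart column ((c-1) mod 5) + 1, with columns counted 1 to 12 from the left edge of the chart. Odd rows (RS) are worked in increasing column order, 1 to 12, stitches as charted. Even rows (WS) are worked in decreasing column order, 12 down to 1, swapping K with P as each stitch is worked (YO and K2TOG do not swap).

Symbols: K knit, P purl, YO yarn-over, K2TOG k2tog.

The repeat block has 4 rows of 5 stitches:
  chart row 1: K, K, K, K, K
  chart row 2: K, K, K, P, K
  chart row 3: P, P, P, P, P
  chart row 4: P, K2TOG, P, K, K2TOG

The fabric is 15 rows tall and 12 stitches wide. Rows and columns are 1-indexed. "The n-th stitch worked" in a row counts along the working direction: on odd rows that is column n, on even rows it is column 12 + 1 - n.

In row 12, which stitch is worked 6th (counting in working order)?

For row 12: chart row = ((12-1) mod 4) + 1 = 4; this is a WS (even) row.
Chart row 4 tiled across columns 1-12: P K2TOG P K K2TOG P K2TOG P K K2TOG P K2TOG
WS row: flip the tiled sequence (start at column 12) and apply K<->P; YO and K2TOG stay.
Row 12 as worked: K2TOG K K2TOG P K K2TOG K K2TOG P K K2TOG K
Stitch 6 in working order -> K2TOG

== STITCH ==
K2TOG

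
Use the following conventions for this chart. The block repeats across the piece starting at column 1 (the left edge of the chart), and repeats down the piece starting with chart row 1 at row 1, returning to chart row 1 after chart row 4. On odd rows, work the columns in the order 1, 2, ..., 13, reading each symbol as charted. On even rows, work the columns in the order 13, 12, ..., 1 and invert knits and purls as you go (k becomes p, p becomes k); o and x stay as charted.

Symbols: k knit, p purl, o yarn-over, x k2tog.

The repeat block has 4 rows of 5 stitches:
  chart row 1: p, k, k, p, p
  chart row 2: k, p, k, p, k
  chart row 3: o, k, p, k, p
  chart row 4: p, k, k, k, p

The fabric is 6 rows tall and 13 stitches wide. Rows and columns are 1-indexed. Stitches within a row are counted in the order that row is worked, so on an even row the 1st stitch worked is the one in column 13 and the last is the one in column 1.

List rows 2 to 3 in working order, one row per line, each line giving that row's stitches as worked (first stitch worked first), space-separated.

Row 2: chart row 2, WS - tiled (columns 1-13): k p k p k k p k p k k p k; work from column 13 back to 1 with k<->p swapped.
Row 3: chart row 3, RS - tile across columns 1-13 and work as-is.

Result:
p k p p k p k p p k p k p
o k p k p o k p k p o k p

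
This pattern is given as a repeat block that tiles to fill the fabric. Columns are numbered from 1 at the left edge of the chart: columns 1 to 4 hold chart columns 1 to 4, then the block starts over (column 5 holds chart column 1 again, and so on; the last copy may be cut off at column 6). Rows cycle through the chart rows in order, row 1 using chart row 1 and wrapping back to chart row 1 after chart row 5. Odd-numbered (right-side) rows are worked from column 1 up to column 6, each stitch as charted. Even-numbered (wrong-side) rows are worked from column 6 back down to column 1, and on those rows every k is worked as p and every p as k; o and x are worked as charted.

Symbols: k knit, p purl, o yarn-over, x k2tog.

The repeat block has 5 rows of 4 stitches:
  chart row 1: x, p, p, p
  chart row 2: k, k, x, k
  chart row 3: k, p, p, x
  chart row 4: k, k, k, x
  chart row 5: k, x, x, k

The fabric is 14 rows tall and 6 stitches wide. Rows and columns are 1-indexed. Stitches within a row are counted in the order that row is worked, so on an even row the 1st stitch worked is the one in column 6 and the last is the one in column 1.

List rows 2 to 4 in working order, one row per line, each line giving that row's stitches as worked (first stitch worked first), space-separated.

Rows as worked:
p p p x p p
k p p x k p
p p x p p p

Derivation:
Row 2: chart row 2, WS - tiled (columns 1-6): k k x k k k; work from column 6 back to 1 with k<->p swapped.
Row 3: chart row 3, RS - tile across columns 1-6 and work as-is.
Row 4: chart row 4, WS - tiled (columns 1-6): k k k x k k; work from column 6 back to 1 with k<->p swapped.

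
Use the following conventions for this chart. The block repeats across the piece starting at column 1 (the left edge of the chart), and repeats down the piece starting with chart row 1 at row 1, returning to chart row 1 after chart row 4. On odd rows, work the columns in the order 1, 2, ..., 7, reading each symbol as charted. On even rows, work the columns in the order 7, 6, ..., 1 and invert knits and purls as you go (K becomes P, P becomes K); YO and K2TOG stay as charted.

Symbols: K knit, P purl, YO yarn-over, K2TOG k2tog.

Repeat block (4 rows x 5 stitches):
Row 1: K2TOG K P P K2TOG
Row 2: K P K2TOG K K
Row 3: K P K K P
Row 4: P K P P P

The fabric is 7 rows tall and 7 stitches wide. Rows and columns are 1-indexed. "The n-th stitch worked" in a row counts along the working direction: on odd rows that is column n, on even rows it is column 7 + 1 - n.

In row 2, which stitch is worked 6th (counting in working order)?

Row 2 uses chart row ((2-1) mod 4)+1 = 2. Row 2 is even, so WS.
Chart row 2 tiled across columns 1-7: K P K2TOG K K K P
Wrong side: read the tiled row from column 7 down to 1 and exchange K with P (leave YO, K2TOG).
Row 2 as worked: K P P P K2TOG K P
Stitch 6 in working order -> K

Result:
K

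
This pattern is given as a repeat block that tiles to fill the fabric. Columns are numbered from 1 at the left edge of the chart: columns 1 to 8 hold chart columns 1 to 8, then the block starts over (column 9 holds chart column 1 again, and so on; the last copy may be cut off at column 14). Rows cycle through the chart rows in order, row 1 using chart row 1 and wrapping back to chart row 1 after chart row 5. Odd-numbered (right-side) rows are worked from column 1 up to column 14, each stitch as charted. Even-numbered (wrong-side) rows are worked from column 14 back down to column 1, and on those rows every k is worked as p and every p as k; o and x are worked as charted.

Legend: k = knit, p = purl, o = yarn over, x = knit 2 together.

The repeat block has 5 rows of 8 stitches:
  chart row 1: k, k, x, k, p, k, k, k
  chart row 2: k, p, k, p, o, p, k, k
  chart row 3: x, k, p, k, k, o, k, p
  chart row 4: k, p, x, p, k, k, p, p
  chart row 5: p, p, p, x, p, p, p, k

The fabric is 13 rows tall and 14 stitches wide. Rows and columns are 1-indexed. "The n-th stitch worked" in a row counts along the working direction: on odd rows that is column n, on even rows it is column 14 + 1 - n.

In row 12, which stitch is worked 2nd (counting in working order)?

Row 12: (12-1) mod 5 = 1, so use chart row 2. Even row -> WS.
Chart row 2 tiled across columns 1-14: k p k p o p k k k p k p o p
WS: work from column 14 back to column 1 (reverse the tiled row), swapping k<->p (o and x unchanged).
Row 12 as worked: k o k p k p p p k o k p k p
The 2nd stitch worked is o.

== STITCH ==
o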